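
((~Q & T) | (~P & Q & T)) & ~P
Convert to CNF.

T & ~P

((~Q & T) | (~P & Q & T)) & ~P
≡ (~Q | ~P) & (~Q | Q) & (~Q | T) & (T | ~P) & (T | Q) & (T | T) & ~P   [distribute | over &]
≡ T & ~P   [simplify]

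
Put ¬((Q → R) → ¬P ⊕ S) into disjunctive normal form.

¬Q ∧ P ∧ ¬S ∨ ¬Q ∧ S ∧ ¬P ∨ R ∧ P ∧ ¬S ∨ R ∧ S ∧ ¬P

¬((Q → R) → ¬P ⊕ S)
= ¬(¬(Q → R) ∨ (¬P ⊕ S))   [eliminate →]
= ¬(¬(¬Q ∨ R) ∨ (¬P ⊕ S))   [eliminate →]
= ¬(¬(¬Q ∨ R) ∨ ¬P ∧ ¬S ∨ ¬¬P ∧ S)   [expand ⊕]
= ¬¬(¬Q ∨ R) ∧ ¬(¬P ∧ ¬S) ∧ ¬(¬¬P ∧ S)   [De Morgan]
= (¬Q ∨ R) ∧ ¬(¬P ∧ ¬S) ∧ ¬(¬¬P ∧ S)   [double negation]
= (¬Q ∨ R) ∧ (¬¬P ∨ ¬¬S) ∧ ¬(¬¬P ∧ S)   [De Morgan]
= (¬Q ∨ R) ∧ (P ∨ ¬¬S) ∧ ¬(¬¬P ∧ S)   [double negation]
= (¬Q ∨ R) ∧ (P ∨ S) ∧ ¬(¬¬P ∧ S)   [double negation]
= (¬Q ∨ R) ∧ (P ∨ S) ∧ (¬¬¬P ∨ ¬S)   [De Morgan]
= (¬Q ∨ R) ∧ (P ∨ S) ∧ (¬P ∨ ¬S)   [double negation]
= ¬Q ∧ P ∧ ¬P ∨ ¬Q ∧ P ∧ ¬S ∨ ¬Q ∧ S ∧ ¬P ∨ ¬Q ∧ S ∧ ¬S ∨ R ∧ P ∧ ¬P ∨ R ∧ P ∧ ¬S ∨ R ∧ S ∧ ¬P ∨ R ∧ S ∧ ¬S   [distribute ∧ over ∨]
= ¬Q ∧ P ∧ ¬S ∨ ¬Q ∧ S ∧ ¬P ∨ R ∧ P ∧ ¬S ∨ R ∧ S ∧ ¬P   [simplify]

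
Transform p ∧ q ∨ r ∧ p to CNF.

p ∧ q ∨ r ∧ p
= (p ∨ r) ∧ (p ∨ p) ∧ (q ∨ r) ∧ (q ∨ p)   (distribute ∨ over ∧)
= p ∧ (q ∨ r)   (simplify)

p ∧ (q ∨ r)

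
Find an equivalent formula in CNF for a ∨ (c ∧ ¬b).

a ∨ (c ∧ ¬b)
= (a ∨ c) ∧ (a ∨ ¬b)   [distribute ∨ over ∧]

(a ∨ c) ∧ (a ∨ ¬b)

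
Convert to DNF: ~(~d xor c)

~(~d xor c)
= ~((~d & ~c) | (~~d & c))   [expand xor]
= ~(~d & ~c) & ~(~~d & c)   [De Morgan]
= (~~d | ~~c) & ~(~~d & c)   [De Morgan]
= (d | ~~c) & ~(~~d & c)   [double negation]
= (d | c) & ~(~~d & c)   [double negation]
= (d | c) & (~~~d | ~c)   [De Morgan]
= (d | c) & (~d | ~c)   [double negation]
= (d & ~d) | (d & ~c) | (c & ~d) | (c & ~c)   [distribute & over |]
= (d & ~c) | (c & ~d)   [simplify]

(d & ~c) | (c & ~d)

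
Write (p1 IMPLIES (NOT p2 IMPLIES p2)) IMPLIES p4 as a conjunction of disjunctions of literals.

(p1 OR p4) AND (NOT p2 OR p4)

(p1 IMPLIES (NOT p2 IMPLIES p2)) IMPLIES p4
≡ NOT (p1 IMPLIES (NOT p2 IMPLIES p2)) OR p4   [eliminate IMPLIES]
≡ NOT (NOT p1 OR (NOT p2 IMPLIES p2)) OR p4   [eliminate IMPLIES]
≡ NOT (NOT p1 OR NOT NOT p2 OR p2) OR p4   [eliminate IMPLIES]
≡ (NOT NOT p1 AND NOT NOT NOT p2 AND NOT p2) OR p4   [De Morgan]
≡ (p1 AND NOT NOT NOT p2 AND NOT p2) OR p4   [double negation]
≡ (p1 AND NOT p2 AND NOT p2) OR p4   [double negation]
≡ (p1 OR p4) AND (NOT p2 OR p4) AND (NOT p2 OR p4)   [distribute OR over AND]
≡ (p1 OR p4) AND (NOT p2 OR p4)   [simplify]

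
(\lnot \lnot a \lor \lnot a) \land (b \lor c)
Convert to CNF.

(\lnot \lnot a \lor \lnot a) \land (b \lor c)
= (a \lor \lnot a) \land (b \lor c)   (double negation)
= b \lor c   (simplify)

b \lor c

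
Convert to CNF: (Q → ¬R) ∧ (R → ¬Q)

(Q → ¬R) ∧ (R → ¬Q)
≡ (¬Q ∨ ¬R) ∧ (R → ¬Q)   [eliminate →]
≡ (¬Q ∨ ¬R) ∧ (¬R ∨ ¬Q)   [eliminate →]
≡ ¬Q ∨ ¬R   [simplify]

¬Q ∨ ¬R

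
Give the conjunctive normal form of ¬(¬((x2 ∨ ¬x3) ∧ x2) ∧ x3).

x2 ∨ ¬x3

¬(¬((x2 ∨ ¬x3) ∧ x2) ∧ x3)
≡ ¬¬((x2 ∨ ¬x3) ∧ x2) ∨ ¬x3   [De Morgan]
≡ ((x2 ∨ ¬x3) ∧ x2) ∨ ¬x3   [double negation]
≡ (x2 ∨ ¬x3 ∨ ¬x3) ∧ (x2 ∨ ¬x3)   [distribute ∨ over ∧]
≡ x2 ∨ ¬x3   [simplify]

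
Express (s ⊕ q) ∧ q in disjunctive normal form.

(s ⊕ q) ∧ q
≡ ((s ∧ ¬q) ∨ (¬s ∧ q)) ∧ q   [expand ⊕]
≡ (s ∧ ¬q ∧ q) ∨ (¬s ∧ q ∧ q)   [distribute ∧ over ∨]
≡ ¬s ∧ q   [simplify]

¬s ∧ q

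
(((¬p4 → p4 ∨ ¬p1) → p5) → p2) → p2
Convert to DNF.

¬p4 ∧ p1 ∧ ¬p2 ∨ p5 ∧ ¬p2 ∨ p2

(((¬p4 → p4 ∨ ¬p1) → p5) → p2) → p2
= ¬(((¬p4 → p4 ∨ ¬p1) → p5) → p2) ∨ p2
= ¬(¬((¬p4 → p4 ∨ ¬p1) → p5) ∨ p2) ∨ p2
= ¬(¬(¬(¬p4 → p4 ∨ ¬p1) ∨ p5) ∨ p2) ∨ p2
= ¬(¬(¬(¬¬p4 ∨ p4 ∨ ¬p1) ∨ p5) ∨ p2) ∨ p2
= ¬¬(¬(¬¬p4 ∨ p4 ∨ ¬p1) ∨ p5) ∧ ¬p2 ∨ p2
= (¬(¬¬p4 ∨ p4 ∨ ¬p1) ∨ p5) ∧ ¬p2 ∨ p2
= (¬¬¬p4 ∧ ¬p4 ∧ ¬¬p1 ∨ p5) ∧ ¬p2 ∨ p2
= (¬p4 ∧ ¬p4 ∧ ¬¬p1 ∨ p5) ∧ ¬p2 ∨ p2
= (¬p4 ∧ ¬p4 ∧ p1 ∨ p5) ∧ ¬p2 ∨ p2
= ¬p4 ∧ ¬p4 ∧ p1 ∧ ¬p2 ∨ p5 ∧ ¬p2 ∨ p2
= ¬p4 ∧ p1 ∧ ¬p2 ∨ p5 ∧ ¬p2 ∨ p2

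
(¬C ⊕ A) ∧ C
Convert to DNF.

C ∧ A

(¬C ⊕ A) ∧ C
⇔ ((¬C ∧ ¬A) ∨ (¬¬C ∧ A)) ∧ C   [expand ⊕]
⇔ ((¬C ∧ ¬A) ∨ (C ∧ A)) ∧ C   [double negation]
⇔ (¬C ∧ ¬A ∧ C) ∨ (C ∧ A ∧ C)   [distribute ∧ over ∨]
⇔ C ∧ A   [simplify]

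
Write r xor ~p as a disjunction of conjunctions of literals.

(r & p) | (~r & ~p)

r xor ~p
≡ (r & ~~p) | (~r & ~p)   [expand xor]
≡ (r & p) | (~r & ~p)   [double negation]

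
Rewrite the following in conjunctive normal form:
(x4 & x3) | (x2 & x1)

(x4 & x3) | (x2 & x1)
≡ (x4 | x2) & (x4 | x1) & (x3 | x2) & (x3 | x1)

(x4 | x2) & (x4 | x1) & (x3 | x2) & (x3 | x1)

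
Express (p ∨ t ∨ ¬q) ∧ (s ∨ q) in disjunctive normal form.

(p ∧ s) ∨ (p ∧ q) ∨ (t ∧ s) ∨ (t ∧ q) ∨ (¬q ∧ s)

(p ∨ t ∨ ¬q) ∧ (s ∨ q)
⇔ (p ∧ s) ∨ (p ∧ q) ∨ (t ∧ s) ∨ (t ∧ q) ∨ (¬q ∧ s) ∨ (¬q ∧ q)   — distribute ∧ over ∨
⇔ (p ∧ s) ∨ (p ∧ q) ∨ (t ∧ s) ∨ (t ∧ q) ∨ (¬q ∧ s)   — simplify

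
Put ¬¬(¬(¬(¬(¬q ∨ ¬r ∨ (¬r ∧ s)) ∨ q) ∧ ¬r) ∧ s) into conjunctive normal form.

¬¬(¬(¬(¬(¬q ∨ ¬r ∨ (¬r ∧ s)) ∨ q) ∧ ¬r) ∧ s)
≡ ¬(¬(¬(¬q ∨ ¬r ∨ (¬r ∧ s)) ∨ q) ∧ ¬r) ∧ s   [double negation]
≡ (¬¬(¬(¬q ∨ ¬r ∨ (¬r ∧ s)) ∨ q) ∨ ¬¬r) ∧ s   [De Morgan]
≡ (¬(¬q ∨ ¬r ∨ (¬r ∧ s)) ∨ q ∨ ¬¬r) ∧ s   [double negation]
≡ ((¬¬q ∧ ¬¬r ∧ ¬(¬r ∧ s)) ∨ q ∨ ¬¬r) ∧ s   [De Morgan]
≡ ((q ∧ ¬¬r ∧ ¬(¬r ∧ s)) ∨ q ∨ ¬¬r) ∧ s   [double negation]
≡ ((q ∧ r ∧ ¬(¬r ∧ s)) ∨ q ∨ ¬¬r) ∧ s   [double negation]
≡ ((q ∧ r ∧ (¬¬r ∨ ¬s)) ∨ q ∨ ¬¬r) ∧ s   [De Morgan]
≡ ((q ∧ r ∧ (r ∨ ¬s)) ∨ q ∨ ¬¬r) ∧ s   [double negation]
≡ ((q ∧ r ∧ (r ∨ ¬s)) ∨ q ∨ r) ∧ s   [double negation]
≡ (q ∨ q ∨ r) ∧ (r ∨ q ∨ r) ∧ (r ∨ ¬s ∨ q ∨ r) ∧ s   [distribute ∨ over ∧]
≡ (q ∨ r) ∧ s   [simplify]

(q ∨ r) ∧ s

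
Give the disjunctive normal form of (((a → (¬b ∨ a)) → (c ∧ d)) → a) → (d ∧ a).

(c ∧ d ∧ ¬a) ∨ (d ∧ a)

(((a → (¬b ∨ a)) → (c ∧ d)) → a) → (d ∧ a)
= ¬(((a → (¬b ∨ a)) → (c ∧ d)) → a) ∨ (d ∧ a)   [eliminate →]
= ¬(¬((a → (¬b ∨ a)) → (c ∧ d)) ∨ a) ∨ (d ∧ a)   [eliminate →]
= ¬(¬(¬(a → (¬b ∨ a)) ∨ (c ∧ d)) ∨ a) ∨ (d ∧ a)   [eliminate →]
= ¬(¬(¬(¬a ∨ ¬b ∨ a) ∨ (c ∧ d)) ∨ a) ∨ (d ∧ a)   [eliminate →]
= (¬¬(¬(¬a ∨ ¬b ∨ a) ∨ (c ∧ d)) ∧ ¬a) ∨ (d ∧ a)   [De Morgan]
= ((¬(¬a ∨ ¬b ∨ a) ∨ (c ∧ d)) ∧ ¬a) ∨ (d ∧ a)   [double negation]
= (((¬¬a ∧ ¬¬b ∧ ¬a) ∨ (c ∧ d)) ∧ ¬a) ∨ (d ∧ a)   [De Morgan]
= (((a ∧ ¬¬b ∧ ¬a) ∨ (c ∧ d)) ∧ ¬a) ∨ (d ∧ a)   [double negation]
= (((a ∧ b ∧ ¬a) ∨ (c ∧ d)) ∧ ¬a) ∨ (d ∧ a)   [double negation]
= (a ∧ b ∧ ¬a ∧ ¬a) ∨ (c ∧ d ∧ ¬a) ∨ (d ∧ a)   [distribute ∧ over ∨]
= (c ∧ d ∧ ¬a) ∨ (d ∧ a)   [simplify]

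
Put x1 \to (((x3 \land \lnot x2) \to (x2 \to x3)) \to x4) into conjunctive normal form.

x1 \to (((x3 \land \lnot x2) \to (x2 \to x3)) \to x4)
≡ \lnot x1 \lor (((x3 \land \lnot x2) \to (x2 \to x3)) \to x4)   [eliminate \to]
≡ \lnot x1 \lor \lnot ((x3 \land \lnot x2) \to (x2 \to x3)) \lor x4   [eliminate \to]
≡ \lnot x1 \lor \lnot (\lnot (x3 \land \lnot x2) \lor (x2 \to x3)) \lor x4   [eliminate \to]
≡ \lnot x1 \lor \lnot (\lnot (x3 \land \lnot x2) \lor \lnot x2 \lor x3) \lor x4   [eliminate \to]
≡ \lnot x1 \lor (\lnot \lnot (x3 \land \lnot x2) \land \lnot \lnot x2 \land \lnot x3) \lor x4   [De Morgan]
≡ \lnot x1 \lor (x3 \land \lnot x2 \land \lnot \lnot x2 \land \lnot x3) \lor x4   [double negation]
≡ \lnot x1 \lor (x3 \land \lnot x2 \land x2 \land \lnot x3) \lor x4   [double negation]
≡ (\lnot x1 \lor x3 \lor x4) \land (\lnot x1 \lor \lnot x2 \lor x4) \land (\lnot x1 \lor x2 \lor x4) \land (\lnot x1 \lor \lnot x3 \lor x4)   [distribute \lor over \land]

(\lnot x1 \lor x3 \lor x4) \land (\lnot x1 \lor \lnot x2 \lor x4) \land (\lnot x1 \lor x2 \lor x4) \land (\lnot x1 \lor \lnot x3 \lor x4)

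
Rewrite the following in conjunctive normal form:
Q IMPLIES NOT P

NOT Q OR NOT P

Q IMPLIES NOT P
= NOT Q OR NOT P   — eliminate IMPLIES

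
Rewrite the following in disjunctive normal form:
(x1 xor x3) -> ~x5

(~x1 & ~x3) | (x3 & x1) | ~x5

(x1 xor x3) -> ~x5
≡ ~(x1 xor x3) | ~x5   [eliminate ->]
≡ ~((x1 & ~x3) | (~x1 & x3)) | ~x5   [expand xor]
≡ (~(x1 & ~x3) & ~(~x1 & x3)) | ~x5   [De Morgan]
≡ ((~x1 | ~~x3) & ~(~x1 & x3)) | ~x5   [De Morgan]
≡ ((~x1 | x3) & ~(~x1 & x3)) | ~x5   [double negation]
≡ ((~x1 | x3) & (~~x1 | ~x3)) | ~x5   [De Morgan]
≡ ((~x1 | x3) & (x1 | ~x3)) | ~x5   [double negation]
≡ (~x1 & x1) | (~x1 & ~x3) | (x3 & x1) | (x3 & ~x3) | ~x5   [distribute & over |]
≡ (~x1 & ~x3) | (x3 & x1) | ~x5   [simplify]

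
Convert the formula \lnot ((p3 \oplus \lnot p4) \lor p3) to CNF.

(p4 \lor p3) \land \lnot p3

\lnot ((p3 \oplus \lnot p4) \lor p3)
≡ \lnot (((p3 \lor \lnot p4) \land \lnot (p3 \land \lnot p4)) \lor p3)   [expand \oplus]
≡ \lnot ((p3 \lor \lnot p4) \land \lnot (p3 \land \lnot p4)) \land \lnot p3   [De Morgan]
≡ (\lnot (p3 \lor \lnot p4) \lor \lnot \lnot (p3 \land \lnot p4)) \land \lnot p3   [De Morgan]
≡ ((\lnot p3 \land \lnot \lnot p4) \lor \lnot \lnot (p3 \land \lnot p4)) \land \lnot p3   [De Morgan]
≡ ((\lnot p3 \land p4) \lor \lnot \lnot (p3 \land \lnot p4)) \land \lnot p3   [double negation]
≡ ((\lnot p3 \land p4) \lor (p3 \land \lnot p4)) \land \lnot p3   [double negation]
≡ (\lnot p3 \lor p3) \land (\lnot p3 \lor \lnot p4) \land (p4 \lor p3) \land (p4 \lor \lnot p4) \land \lnot p3   [distribute \lor over \land]
≡ (p4 \lor p3) \land \lnot p3   [simplify]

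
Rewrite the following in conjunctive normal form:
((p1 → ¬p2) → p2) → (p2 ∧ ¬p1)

((p1 → ¬p2) → p2) → (p2 ∧ ¬p1)
≡ ¬((p1 → ¬p2) → p2) ∨ (p2 ∧ ¬p1)   [eliminate →]
≡ ¬(¬(p1 → ¬p2) ∨ p2) ∨ (p2 ∧ ¬p1)   [eliminate →]
≡ ¬(¬(¬p1 ∨ ¬p2) ∨ p2) ∨ (p2 ∧ ¬p1)   [eliminate →]
≡ (¬¬(¬p1 ∨ ¬p2) ∧ ¬p2) ∨ (p2 ∧ ¬p1)   [De Morgan]
≡ ((¬p1 ∨ ¬p2) ∧ ¬p2) ∨ (p2 ∧ ¬p1)   [double negation]
≡ (¬p1 ∨ ¬p2 ∨ p2) ∧ (¬p1 ∨ ¬p2 ∨ ¬p1) ∧ (¬p2 ∨ p2) ∧ (¬p2 ∨ ¬p1)   [distribute ∨ over ∧]
≡ ¬p1 ∨ ¬p2   [simplify]

¬p1 ∨ ¬p2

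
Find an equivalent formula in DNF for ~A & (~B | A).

~A & (~B | A)
= (~A & ~B) | (~A & A)   — distribute & over |
= ~A & ~B   — simplify

~A & ~B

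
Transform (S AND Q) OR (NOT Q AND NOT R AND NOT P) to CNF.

(S OR NOT Q) AND (S OR NOT R) AND (S OR NOT P) AND (Q OR NOT R) AND (Q OR NOT P)

(S AND Q) OR (NOT Q AND NOT R AND NOT P)
= (S OR NOT Q) AND (S OR NOT R) AND (S OR NOT P) AND (Q OR NOT Q) AND (Q OR NOT R) AND (Q OR NOT P)
= (S OR NOT Q) AND (S OR NOT R) AND (S OR NOT P) AND (Q OR NOT R) AND (Q OR NOT P)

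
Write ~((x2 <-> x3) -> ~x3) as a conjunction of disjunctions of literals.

~((x2 <-> x3) -> ~x3)
= ~(~(x2 <-> x3) | ~x3)   — eliminate ->
= ~(~((x2 -> x3) & (x3 -> x2)) | ~x3)   — eliminate <->
= ~(~((~x2 | x3) & (x3 -> x2)) | ~x3)   — eliminate ->
= ~(~((~x2 | x3) & (~x3 | x2)) | ~x3)   — eliminate ->
= ~~((~x2 | x3) & (~x3 | x2)) & ~~x3   — De Morgan
= (~x2 | x3) & (~x3 | x2) & ~~x3   — double negation
= (~x2 | x3) & (~x3 | x2) & x3   — double negation
= (~x3 | x2) & x3   — simplify

(~x3 | x2) & x3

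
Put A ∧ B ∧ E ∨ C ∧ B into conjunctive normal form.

(A ∨ C) ∧ B ∧ (E ∨ C)

A ∧ B ∧ E ∨ C ∧ B
≡ (A ∨ C) ∧ (A ∨ B) ∧ (B ∨ C) ∧ (B ∨ B) ∧ (E ∨ C) ∧ (E ∨ B)   [distribute ∨ over ∧]
≡ (A ∨ C) ∧ B ∧ (E ∨ C)   [simplify]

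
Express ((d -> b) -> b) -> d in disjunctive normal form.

(~d & ~b) | d

((d -> b) -> b) -> d
≡ ~((d -> b) -> b) | d   — eliminate ->
≡ ~(~(d -> b) | b) | d   — eliminate ->
≡ ~(~(~d | b) | b) | d   — eliminate ->
≡ (~~(~d | b) & ~b) | d   — De Morgan
≡ ((~d | b) & ~b) | d   — double negation
≡ (~d & ~b) | (b & ~b) | d   — distribute & over |
≡ (~d & ~b) | d   — simplify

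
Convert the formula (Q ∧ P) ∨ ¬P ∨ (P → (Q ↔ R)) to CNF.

Q ∨ ¬P ∨ ¬R

(Q ∧ P) ∨ ¬P ∨ (P → (Q ↔ R))
⇔ (Q ∧ P) ∨ ¬P ∨ ¬P ∨ (Q ↔ R)   [eliminate →]
⇔ (Q ∧ P) ∨ ¬P ∨ ¬P ∨ ((Q → R) ∧ (R → Q))   [eliminate ↔]
⇔ (Q ∧ P) ∨ ¬P ∨ ¬P ∨ ((¬Q ∨ R) ∧ (R → Q))   [eliminate →]
⇔ (Q ∧ P) ∨ ¬P ∨ ¬P ∨ ((¬Q ∨ R) ∧ (¬R ∨ Q))   [eliminate →]
⇔ (Q ∨ ¬P ∨ ¬P ∨ ¬Q ∨ R) ∧ (Q ∨ ¬P ∨ ¬P ∨ ¬R ∨ Q) ∧ (P ∨ ¬P ∨ ¬P ∨ ¬Q ∨ R) ∧ (P ∨ ¬P ∨ ¬P ∨ ¬R ∨ Q)   [distribute ∨ over ∧]
⇔ Q ∨ ¬P ∨ ¬R   [simplify]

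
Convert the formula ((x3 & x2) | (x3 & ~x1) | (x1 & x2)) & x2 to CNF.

((x3 & x2) | (x3 & ~x1) | (x1 & x2)) & x2
⇔ (x3 | x3 | x1) & (x3 | x3 | x2) & (x3 | ~x1 | x1) & (x3 | ~x1 | x2) & (x2 | x3 | x1) & (x2 | x3 | x2) & (x2 | ~x1 | x1) & (x2 | ~x1 | x2) & x2   [distribute | over &]
⇔ (x3 | x1) & x2   [simplify]

(x3 | x1) & x2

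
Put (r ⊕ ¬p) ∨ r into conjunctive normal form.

(r ⊕ ¬p) ∨ r
⇔ ((r ∨ ¬p) ∧ ¬(r ∧ ¬p)) ∨ r   — expand ⊕
⇔ ((r ∨ ¬p) ∧ (¬r ∨ ¬¬p)) ∨ r   — De Morgan
⇔ ((r ∨ ¬p) ∧ (¬r ∨ p)) ∨ r   — double negation
⇔ (r ∨ ¬p ∨ r) ∧ (¬r ∨ p ∨ r)   — distribute ∨ over ∧
⇔ r ∨ ¬p   — simplify

r ∨ ¬p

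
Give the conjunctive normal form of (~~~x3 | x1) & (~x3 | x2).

(~~~x3 | x1) & (~x3 | x2)
= (~x3 | x1) & (~x3 | x2)   [double negation]

(~x3 | x1) & (~x3 | x2)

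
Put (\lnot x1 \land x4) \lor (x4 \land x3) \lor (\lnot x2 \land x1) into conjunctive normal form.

(\lnot x1 \lor x3 \lor \lnot x2) \land (x4 \lor \lnot x2) \land (x4 \lor x1)

(\lnot x1 \land x4) \lor (x4 \land x3) \lor (\lnot x2 \land x1)
⇔ (\lnot x1 \lor x4 \lor \lnot x2) \land (\lnot x1 \lor x4 \lor x1) \land (\lnot x1 \lor x3 \lor \lnot x2) \land (\lnot x1 \lor x3 \lor x1) \land (x4 \lor x4 \lor \lnot x2) \land (x4 \lor x4 \lor x1) \land (x4 \lor x3 \lor \lnot x2) \land (x4 \lor x3 \lor x1)   [distribute \lor over \land]
⇔ (\lnot x1 \lor x3 \lor \lnot x2) \land (x4 \lor \lnot x2) \land (x4 \lor x1)   [simplify]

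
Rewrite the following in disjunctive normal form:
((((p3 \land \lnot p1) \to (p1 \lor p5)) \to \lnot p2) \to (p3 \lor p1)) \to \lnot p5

(\lnot p2 \land \lnot p3 \land \lnot p1) \lor \lnot p5

((((p3 \land \lnot p1) \to (p1 \lor p5)) \to \lnot p2) \to (p3 \lor p1)) \to \lnot p5
= \lnot ((((p3 \land \lnot p1) \to (p1 \lor p5)) \to \lnot p2) \to (p3 \lor p1)) \lor \lnot p5
= \lnot (\lnot (((p3 \land \lnot p1) \to (p1 \lor p5)) \to \lnot p2) \lor p3 \lor p1) \lor \lnot p5
= \lnot (\lnot (\lnot ((p3 \land \lnot p1) \to (p1 \lor p5)) \lor \lnot p2) \lor p3 \lor p1) \lor \lnot p5
= \lnot (\lnot (\lnot (\lnot (p3 \land \lnot p1) \lor p1 \lor p5) \lor \lnot p2) \lor p3 \lor p1) \lor \lnot p5
= (\lnot \lnot (\lnot (\lnot (p3 \land \lnot p1) \lor p1 \lor p5) \lor \lnot p2) \land \lnot p3 \land \lnot p1) \lor \lnot p5
= ((\lnot (\lnot (p3 \land \lnot p1) \lor p1 \lor p5) \lor \lnot p2) \land \lnot p3 \land \lnot p1) \lor \lnot p5
= (((\lnot \lnot (p3 \land \lnot p1) \land \lnot p1 \land \lnot p5) \lor \lnot p2) \land \lnot p3 \land \lnot p1) \lor \lnot p5
= (((p3 \land \lnot p1 \land \lnot p1 \land \lnot p5) \lor \lnot p2) \land \lnot p3 \land \lnot p1) \lor \lnot p5
= (p3 \land \lnot p1 \land \lnot p1 \land \lnot p5 \land \lnot p3 \land \lnot p1) \lor (\lnot p2 \land \lnot p3 \land \lnot p1) \lor \lnot p5
= (\lnot p2 \land \lnot p3 \land \lnot p1) \lor \lnot p5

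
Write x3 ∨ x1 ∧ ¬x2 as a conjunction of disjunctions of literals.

(x3 ∨ x1) ∧ (x3 ∨ ¬x2)

x3 ∨ x1 ∧ ¬x2
= (x3 ∨ x1) ∧ (x3 ∨ ¬x2)   [distribute ∨ over ∧]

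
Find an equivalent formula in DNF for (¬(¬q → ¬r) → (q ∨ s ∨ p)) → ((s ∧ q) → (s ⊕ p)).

(¬(¬q → ¬r) → (q ∨ s ∨ p)) → ((s ∧ q) → (s ⊕ p))
≡ ¬(¬(¬q → ¬r) → (q ∨ s ∨ p)) ∨ ((s ∧ q) → (s ⊕ p))
≡ ¬(¬¬(¬q → ¬r) ∨ q ∨ s ∨ p) ∨ ((s ∧ q) → (s ⊕ p))
≡ ¬(¬¬(¬¬q ∨ ¬r) ∨ q ∨ s ∨ p) ∨ ((s ∧ q) → (s ⊕ p))
≡ ¬(¬¬(¬¬q ∨ ¬r) ∨ q ∨ s ∨ p) ∨ ¬(s ∧ q) ∨ (s ⊕ p)
≡ ¬(¬¬(¬¬q ∨ ¬r) ∨ q ∨ s ∨ p) ∨ ¬(s ∧ q) ∨ (s ∧ ¬p) ∨ (¬s ∧ p)
≡ (¬¬¬(¬¬q ∨ ¬r) ∧ ¬q ∧ ¬s ∧ ¬p) ∨ ¬(s ∧ q) ∨ (s ∧ ¬p) ∨ (¬s ∧ p)
≡ (¬(¬¬q ∨ ¬r) ∧ ¬q ∧ ¬s ∧ ¬p) ∨ ¬(s ∧ q) ∨ (s ∧ ¬p) ∨ (¬s ∧ p)
≡ (¬¬¬q ∧ ¬¬r ∧ ¬q ∧ ¬s ∧ ¬p) ∨ ¬(s ∧ q) ∨ (s ∧ ¬p) ∨ (¬s ∧ p)
≡ (¬q ∧ ¬¬r ∧ ¬q ∧ ¬s ∧ ¬p) ∨ ¬(s ∧ q) ∨ (s ∧ ¬p) ∨ (¬s ∧ p)
≡ (¬q ∧ r ∧ ¬q ∧ ¬s ∧ ¬p) ∨ ¬(s ∧ q) ∨ (s ∧ ¬p) ∨ (¬s ∧ p)
≡ (¬q ∧ r ∧ ¬q ∧ ¬s ∧ ¬p) ∨ ¬s ∨ ¬q ∨ (s ∧ ¬p) ∨ (¬s ∧ p)
≡ ¬s ∨ ¬q ∨ (s ∧ ¬p)

¬s ∨ ¬q ∨ (s ∧ ¬p)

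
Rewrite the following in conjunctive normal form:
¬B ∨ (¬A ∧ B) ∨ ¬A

¬B ∨ (¬A ∧ B) ∨ ¬A
= (¬B ∨ ¬A ∨ ¬A) ∧ (¬B ∨ B ∨ ¬A)   (distribute ∨ over ∧)
= ¬B ∨ ¬A   (simplify)

¬B ∨ ¬A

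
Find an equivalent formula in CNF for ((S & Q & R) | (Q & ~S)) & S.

Q & (R | ~S) & S

((S & Q & R) | (Q & ~S)) & S
≡ (S | Q) & (S | ~S) & (Q | Q) & (Q | ~S) & (R | Q) & (R | ~S) & S
≡ Q & (R | ~S) & S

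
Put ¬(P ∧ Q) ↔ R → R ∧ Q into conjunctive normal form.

¬(P ∧ Q) ↔ R → R ∧ Q
≡ (¬(P ∧ Q) → (R → R ∧ Q)) ∧ ((R → R ∧ Q) → ¬(P ∧ Q))   [eliminate ↔]
≡ (¬¬(P ∧ Q) ∨ (R → R ∧ Q)) ∧ ((R → R ∧ Q) → ¬(P ∧ Q))   [eliminate →]
≡ (¬¬(P ∧ Q) ∨ ¬R ∨ R ∧ Q) ∧ ((R → R ∧ Q) → ¬(P ∧ Q))   [eliminate →]
≡ (¬¬(P ∧ Q) ∨ ¬R ∨ R ∧ Q) ∧ (¬(R → R ∧ Q) ∨ ¬(P ∧ Q))   [eliminate →]
≡ (¬¬(P ∧ Q) ∨ ¬R ∨ R ∧ Q) ∧ (¬(¬R ∨ R ∧ Q) ∨ ¬(P ∧ Q))   [eliminate →]
≡ (P ∧ Q ∨ ¬R ∨ R ∧ Q) ∧ (¬(¬R ∨ R ∧ Q) ∨ ¬(P ∧ Q))   [double negation]
≡ (P ∧ Q ∨ ¬R ∨ R ∧ Q) ∧ (¬¬R ∧ ¬(R ∧ Q) ∨ ¬(P ∧ Q))   [De Morgan]
≡ (P ∧ Q ∨ ¬R ∨ R ∧ Q) ∧ (R ∧ ¬(R ∧ Q) ∨ ¬(P ∧ Q))   [double negation]
≡ (P ∧ Q ∨ ¬R ∨ R ∧ Q) ∧ (R ∧ (¬R ∨ ¬Q) ∨ ¬(P ∧ Q))   [De Morgan]
≡ (P ∧ Q ∨ ¬R ∨ R ∧ Q) ∧ (R ∧ (¬R ∨ ¬Q) ∨ ¬P ∨ ¬Q)   [De Morgan]
≡ (P ∨ ¬R ∨ R) ∧ (P ∨ ¬R ∨ Q) ∧ (Q ∨ ¬R ∨ R) ∧ (Q ∨ ¬R ∨ Q) ∧ (R ∨ ¬P ∨ ¬Q) ∧ (¬R ∨ ¬Q ∨ ¬P ∨ ¬Q)   [distribute ∨ over ∧]
≡ (Q ∨ ¬R) ∧ (R ∨ ¬P ∨ ¬Q) ∧ (¬R ∨ ¬Q ∨ ¬P)   [simplify]

(Q ∨ ¬R) ∧ (R ∨ ¬P ∨ ¬Q) ∧ (¬R ∨ ¬Q ∨ ¬P)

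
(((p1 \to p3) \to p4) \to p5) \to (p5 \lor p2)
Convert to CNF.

(p1 \lor p4 \lor p5 \lor p2) \land (\lnot p3 \lor p4 \lor p5 \lor p2)

(((p1 \to p3) \to p4) \to p5) \to (p5 \lor p2)
≡ \lnot (((p1 \to p3) \to p4) \to p5) \lor p5 \lor p2   [eliminate \to]
≡ \lnot (\lnot ((p1 \to p3) \to p4) \lor p5) \lor p5 \lor p2   [eliminate \to]
≡ \lnot (\lnot (\lnot (p1 \to p3) \lor p4) \lor p5) \lor p5 \lor p2   [eliminate \to]
≡ \lnot (\lnot (\lnot (\lnot p1 \lor p3) \lor p4) \lor p5) \lor p5 \lor p2   [eliminate \to]
≡ (\lnot \lnot (\lnot (\lnot p1 \lor p3) \lor p4) \land \lnot p5) \lor p5 \lor p2   [De Morgan]
≡ ((\lnot (\lnot p1 \lor p3) \lor p4) \land \lnot p5) \lor p5 \lor p2   [double negation]
≡ (((\lnot \lnot p1 \land \lnot p3) \lor p4) \land \lnot p5) \lor p5 \lor p2   [De Morgan]
≡ (((p1 \land \lnot p3) \lor p4) \land \lnot p5) \lor p5 \lor p2   [double negation]
≡ (p1 \lor p4 \lor p5 \lor p2) \land (\lnot p3 \lor p4 \lor p5 \lor p2) \land (\lnot p5 \lor p5 \lor p2)   [distribute \lor over \land]
≡ (p1 \lor p4 \lor p5 \lor p2) \land (\lnot p3 \lor p4 \lor p5 \lor p2)   [simplify]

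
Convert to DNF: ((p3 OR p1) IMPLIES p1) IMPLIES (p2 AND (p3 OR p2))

(p3 AND NOT p1) OR p2

((p3 OR p1) IMPLIES p1) IMPLIES (p2 AND (p3 OR p2))
⇔ NOT ((p3 OR p1) IMPLIES p1) OR (p2 AND (p3 OR p2))
⇔ NOT (NOT (p3 OR p1) OR p1) OR (p2 AND (p3 OR p2))
⇔ (NOT NOT (p3 OR p1) AND NOT p1) OR (p2 AND (p3 OR p2))
⇔ ((p3 OR p1) AND NOT p1) OR (p2 AND (p3 OR p2))
⇔ (p3 AND NOT p1) OR (p1 AND NOT p1) OR (p2 AND p3) OR (p2 AND p2)
⇔ (p3 AND NOT p1) OR p2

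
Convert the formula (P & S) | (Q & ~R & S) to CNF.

(P | Q) & (P | ~R) & S

(P & S) | (Q & ~R & S)
= (P | Q) & (P | ~R) & (P | S) & (S | Q) & (S | ~R) & (S | S)   (distribute | over &)
= (P | Q) & (P | ~R) & S   (simplify)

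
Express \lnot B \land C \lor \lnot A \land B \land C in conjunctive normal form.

\lnot B \land C \lor \lnot A \land B \land C
= (\lnot B \lor \lnot A) \land (\lnot B \lor B) \land (\lnot B \lor C) \land (C \lor \lnot A) \land (C \lor B) \land (C \lor C)
= (\lnot B \lor \lnot A) \land C

(\lnot B \lor \lnot A) \land C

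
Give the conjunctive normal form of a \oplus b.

a \oplus b
≡ (a \lor b) \land \lnot (a \land b)   [expand \oplus]
≡ (a \lor b) \land (\lnot a \lor \lnot b)   [De Morgan]

(a \lor b) \land (\lnot a \lor \lnot b)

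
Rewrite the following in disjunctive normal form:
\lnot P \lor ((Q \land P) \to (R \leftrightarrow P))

\lnot P \lor \lnot Q \lor (P \land R)

\lnot P \lor ((Q \land P) \to (R \leftrightarrow P))
≡ \lnot P \lor \lnot (Q \land P) \lor (R \leftrightarrow P)   (eliminate \to)
≡ \lnot P \lor \lnot (Q \land P) \lor ((R \to P) \land (P \to R))   (eliminate \leftrightarrow)
≡ \lnot P \lor \lnot (Q \land P) \lor ((\lnot R \lor P) \land (P \to R))   (eliminate \to)
≡ \lnot P \lor \lnot (Q \land P) \lor ((\lnot R \lor P) \land (\lnot P \lor R))   (eliminate \to)
≡ \lnot P \lor \lnot Q \lor \lnot P \lor ((\lnot R \lor P) \land (\lnot P \lor R))   (De Morgan)
≡ \lnot P \lor \lnot Q \lor \lnot P \lor (\lnot R \land \lnot P) \lor (\lnot R \land R) \lor (P \land \lnot P) \lor (P \land R)   (distribute \land over \lor)
≡ \lnot P \lor \lnot Q \lor (P \land R)   (simplify)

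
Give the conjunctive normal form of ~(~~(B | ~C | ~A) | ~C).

~(~~(B | ~C | ~A) | ~C)
= ~~~(B | ~C | ~A) & ~~C   [De Morgan]
= ~(B | ~C | ~A) & ~~C   [double negation]
= ~B & ~~C & ~~A & ~~C   [De Morgan]
= ~B & C & ~~A & ~~C   [double negation]
= ~B & C & A & ~~C   [double negation]
= ~B & C & A & C   [double negation]
= ~B & C & A   [simplify]

~B & C & A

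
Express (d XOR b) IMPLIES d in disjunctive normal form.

(NOT d AND NOT b) OR d

(d XOR b) IMPLIES d
⇔ NOT (d XOR b) OR d   (eliminate IMPLIES)
⇔ NOT ((d AND NOT b) OR (NOT d AND b)) OR d   (expand XOR)
⇔ (NOT (d AND NOT b) AND NOT (NOT d AND b)) OR d   (De Morgan)
⇔ ((NOT d OR NOT NOT b) AND NOT (NOT d AND b)) OR d   (De Morgan)
⇔ ((NOT d OR b) AND NOT (NOT d AND b)) OR d   (double negation)
⇔ ((NOT d OR b) AND (NOT NOT d OR NOT b)) OR d   (De Morgan)
⇔ ((NOT d OR b) AND (d OR NOT b)) OR d   (double negation)
⇔ (NOT d AND d) OR (NOT d AND NOT b) OR (b AND d) OR (b AND NOT b) OR d   (distribute AND over OR)
⇔ (NOT d AND NOT b) OR d   (simplify)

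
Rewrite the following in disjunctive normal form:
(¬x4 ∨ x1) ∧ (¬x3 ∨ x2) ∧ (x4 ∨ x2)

(¬x4 ∧ x2) ∨ (x1 ∧ ¬x3 ∧ x4) ∨ (x1 ∧ x2)

(¬x4 ∨ x1) ∧ (¬x3 ∨ x2) ∧ (x4 ∨ x2)
≡ (¬x4 ∧ ¬x3 ∧ x4) ∨ (¬x4 ∧ ¬x3 ∧ x2) ∨ (¬x4 ∧ x2 ∧ x4) ∨ (¬x4 ∧ x2 ∧ x2) ∨ (x1 ∧ ¬x3 ∧ x4) ∨ (x1 ∧ ¬x3 ∧ x2) ∨ (x1 ∧ x2 ∧ x4) ∨ (x1 ∧ x2 ∧ x2)
≡ (¬x4 ∧ x2) ∨ (x1 ∧ ¬x3 ∧ x4) ∨ (x1 ∧ x2)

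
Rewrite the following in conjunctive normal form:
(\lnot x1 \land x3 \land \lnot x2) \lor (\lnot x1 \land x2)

(\lnot x1 \land x3 \land \lnot x2) \lor (\lnot x1 \land x2)
= (\lnot x1 \lor \lnot x1) \land (\lnot x1 \lor x2) \land (x3 \lor \lnot x1) \land (x3 \lor x2) \land (\lnot x2 \lor \lnot x1) \land (\lnot x2 \lor x2)   (distribute \lor over \land)
= \lnot x1 \land (x3 \lor x2)   (simplify)

\lnot x1 \land (x3 \lor x2)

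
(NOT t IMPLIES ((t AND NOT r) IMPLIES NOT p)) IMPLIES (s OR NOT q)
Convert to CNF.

(NOT t IMPLIES ((t AND NOT r) IMPLIES NOT p)) IMPLIES (s OR NOT q)
⇔ NOT (NOT t IMPLIES ((t AND NOT r) IMPLIES NOT p)) OR s OR NOT q
⇔ NOT (NOT NOT t OR ((t AND NOT r) IMPLIES NOT p)) OR s OR NOT q
⇔ NOT (NOT NOT t OR NOT (t AND NOT r) OR NOT p) OR s OR NOT q
⇔ (NOT NOT NOT t AND NOT NOT (t AND NOT r) AND NOT NOT p) OR s OR NOT q
⇔ (NOT t AND NOT NOT (t AND NOT r) AND NOT NOT p) OR s OR NOT q
⇔ (NOT t AND t AND NOT r AND NOT NOT p) OR s OR NOT q
⇔ (NOT t AND t AND NOT r AND p) OR s OR NOT q
⇔ (NOT t OR s OR NOT q) AND (t OR s OR NOT q) AND (NOT r OR s OR NOT q) AND (p OR s OR NOT q)

(NOT t OR s OR NOT q) AND (t OR s OR NOT q) AND (NOT r OR s OR NOT q) AND (p OR s OR NOT q)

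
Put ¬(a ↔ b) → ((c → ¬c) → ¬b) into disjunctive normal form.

(b ∧ a) ∨ c ∨ ¬b

¬(a ↔ b) → ((c → ¬c) → ¬b)
= ¬¬(a ↔ b) ∨ ((c → ¬c) → ¬b)   [eliminate →]
= ¬¬((a → b) ∧ (b → a)) ∨ ((c → ¬c) → ¬b)   [eliminate ↔]
= ¬¬((¬a ∨ b) ∧ (b → a)) ∨ ((c → ¬c) → ¬b)   [eliminate →]
= ¬¬((¬a ∨ b) ∧ (¬b ∨ a)) ∨ ((c → ¬c) → ¬b)   [eliminate →]
= ¬¬((¬a ∨ b) ∧ (¬b ∨ a)) ∨ ¬(c → ¬c) ∨ ¬b   [eliminate →]
= ¬¬((¬a ∨ b) ∧ (¬b ∨ a)) ∨ ¬(¬c ∨ ¬c) ∨ ¬b   [eliminate →]
= ((¬a ∨ b) ∧ (¬b ∨ a)) ∨ ¬(¬c ∨ ¬c) ∨ ¬b   [double negation]
= ((¬a ∨ b) ∧ (¬b ∨ a)) ∨ (¬¬c ∧ ¬¬c) ∨ ¬b   [De Morgan]
= ((¬a ∨ b) ∧ (¬b ∨ a)) ∨ (c ∧ ¬¬c) ∨ ¬b   [double negation]
= ((¬a ∨ b) ∧ (¬b ∨ a)) ∨ (c ∧ c) ∨ ¬b   [double negation]
= (¬a ∧ ¬b) ∨ (¬a ∧ a) ∨ (b ∧ ¬b) ∨ (b ∧ a) ∨ (c ∧ c) ∨ ¬b   [distribute ∧ over ∨]
= (b ∧ a) ∨ c ∨ ¬b   [simplify]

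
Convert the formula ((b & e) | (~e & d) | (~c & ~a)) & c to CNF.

(b | ~e | ~c) & (b | ~e | ~a) & (b | d | ~c) & (b | d | ~a) & (e | d | ~c) & (e | d | ~a) & c

((b & e) | (~e & d) | (~c & ~a)) & c
= (b | ~e | ~c) & (b | ~e | ~a) & (b | d | ~c) & (b | d | ~a) & (e | ~e | ~c) & (e | ~e | ~a) & (e | d | ~c) & (e | d | ~a) & c   [distribute | over &]
= (b | ~e | ~c) & (b | ~e | ~a) & (b | d | ~c) & (b | d | ~a) & (e | d | ~c) & (e | d | ~a) & c   [simplify]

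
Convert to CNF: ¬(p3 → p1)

p3 ∧ ¬p1

¬(p3 → p1)
≡ ¬(¬p3 ∨ p1)   (eliminate →)
≡ ¬¬p3 ∧ ¬p1   (De Morgan)
≡ p3 ∧ ¬p1   (double negation)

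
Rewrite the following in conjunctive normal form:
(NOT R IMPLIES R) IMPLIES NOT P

NOT R OR NOT P

(NOT R IMPLIES R) IMPLIES NOT P
≡ NOT (NOT R IMPLIES R) OR NOT P   [eliminate IMPLIES]
≡ NOT (NOT NOT R OR R) OR NOT P   [eliminate IMPLIES]
≡ (NOT NOT NOT R AND NOT R) OR NOT P   [De Morgan]
≡ (NOT R AND NOT R) OR NOT P   [double negation]
≡ (NOT R OR NOT P) AND (NOT R OR NOT P)   [distribute OR over AND]
≡ NOT R OR NOT P   [simplify]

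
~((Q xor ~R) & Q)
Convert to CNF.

~Q | ~R

~((Q xor ~R) & Q)
⇔ ~((Q | ~R) & ~(Q & ~R) & Q)   [expand xor]
⇔ ~(Q | ~R) | ~~(Q & ~R) | ~Q   [De Morgan]
⇔ (~Q & ~~R) | ~~(Q & ~R) | ~Q   [De Morgan]
⇔ (~Q & R) | ~~(Q & ~R) | ~Q   [double negation]
⇔ (~Q & R) | (Q & ~R) | ~Q   [double negation]
⇔ (~Q | Q | ~Q) & (~Q | ~R | ~Q) & (R | Q | ~Q) & (R | ~R | ~Q)   [distribute | over &]
⇔ ~Q | ~R   [simplify]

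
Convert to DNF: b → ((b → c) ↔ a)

¬b ∨ (b ∧ ¬c ∧ ¬a) ∨ (a ∧ c)

b → ((b → c) ↔ a)
≡ ¬b ∨ ((b → c) ↔ a)   [eliminate →]
≡ ¬b ∨ (((b → c) → a) ∧ (a → (b → c)))   [eliminate ↔]
≡ ¬b ∨ ((¬(b → c) ∨ a) ∧ (a → (b → c)))   [eliminate →]
≡ ¬b ∨ ((¬(¬b ∨ c) ∨ a) ∧ (a → (b → c)))   [eliminate →]
≡ ¬b ∨ ((¬(¬b ∨ c) ∨ a) ∧ (¬a ∨ (b → c)))   [eliminate →]
≡ ¬b ∨ ((¬(¬b ∨ c) ∨ a) ∧ (¬a ∨ ¬b ∨ c))   [eliminate →]
≡ ¬b ∨ (((¬¬b ∧ ¬c) ∨ a) ∧ (¬a ∨ ¬b ∨ c))   [De Morgan]
≡ ¬b ∨ (((b ∧ ¬c) ∨ a) ∧ (¬a ∨ ¬b ∨ c))   [double negation]
≡ ¬b ∨ (b ∧ ¬c ∧ ¬a) ∨ (b ∧ ¬c ∧ ¬b) ∨ (b ∧ ¬c ∧ c) ∨ (a ∧ ¬a) ∨ (a ∧ ¬b) ∨ (a ∧ c)   [distribute ∧ over ∨]
≡ ¬b ∨ (b ∧ ¬c ∧ ¬a) ∨ (a ∧ c)   [simplify]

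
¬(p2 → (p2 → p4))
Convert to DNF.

p2 ∧ ¬p4

¬(p2 → (p2 → p4))
⇔ ¬(¬p2 ∨ (p2 → p4))   [eliminate →]
⇔ ¬(¬p2 ∨ ¬p2 ∨ p4)   [eliminate →]
⇔ ¬¬p2 ∧ ¬¬p2 ∧ ¬p4   [De Morgan]
⇔ p2 ∧ ¬¬p2 ∧ ¬p4   [double negation]
⇔ p2 ∧ p2 ∧ ¬p4   [double negation]
⇔ p2 ∧ ¬p4   [simplify]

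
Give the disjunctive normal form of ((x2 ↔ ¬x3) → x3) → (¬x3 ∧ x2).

((x2 ↔ ¬x3) → x3) → (¬x3 ∧ x2)
≡ ¬((x2 ↔ ¬x3) → x3) ∨ (¬x3 ∧ x2)   [eliminate →]
≡ ¬(¬(x2 ↔ ¬x3) ∨ x3) ∨ (¬x3 ∧ x2)   [eliminate →]
≡ ¬(¬((x2 → ¬x3) ∧ (¬x3 → x2)) ∨ x3) ∨ (¬x3 ∧ x2)   [eliminate ↔]
≡ ¬(¬((¬x2 ∨ ¬x3) ∧ (¬x3 → x2)) ∨ x3) ∨ (¬x3 ∧ x2)   [eliminate →]
≡ ¬(¬((¬x2 ∨ ¬x3) ∧ (¬¬x3 ∨ x2)) ∨ x3) ∨ (¬x3 ∧ x2)   [eliminate →]
≡ (¬¬((¬x2 ∨ ¬x3) ∧ (¬¬x3 ∨ x2)) ∧ ¬x3) ∨ (¬x3 ∧ x2)   [De Morgan]
≡ ((¬x2 ∨ ¬x3) ∧ (¬¬x3 ∨ x2) ∧ ¬x3) ∨ (¬x3 ∧ x2)   [double negation]
≡ ((¬x2 ∨ ¬x3) ∧ (x3 ∨ x2) ∧ ¬x3) ∨ (¬x3 ∧ x2)   [double negation]
≡ (¬x2 ∧ x3 ∧ ¬x3) ∨ (¬x2 ∧ x2 ∧ ¬x3) ∨ (¬x3 ∧ x3 ∧ ¬x3) ∨ (¬x3 ∧ x2 ∧ ¬x3) ∨ (¬x3 ∧ x2)   [distribute ∧ over ∨]
≡ ¬x3 ∧ x2   [simplify]

¬x3 ∧ x2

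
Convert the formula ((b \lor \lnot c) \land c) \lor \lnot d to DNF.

(b \land c) \lor \lnot d

((b \lor \lnot c) \land c) \lor \lnot d
≡ (b \land c) \lor (\lnot c \land c) \lor \lnot d   [distribute \land over \lor]
≡ (b \land c) \lor \lnot d   [simplify]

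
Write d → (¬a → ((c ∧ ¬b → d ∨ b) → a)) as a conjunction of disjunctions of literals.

¬d ∨ a

d → (¬a → ((c ∧ ¬b → d ∨ b) → a))
⇔ ¬d ∨ (¬a → ((c ∧ ¬b → d ∨ b) → a))   [eliminate →]
⇔ ¬d ∨ ¬¬a ∨ ((c ∧ ¬b → d ∨ b) → a)   [eliminate →]
⇔ ¬d ∨ ¬¬a ∨ ¬(c ∧ ¬b → d ∨ b) ∨ a   [eliminate →]
⇔ ¬d ∨ ¬¬a ∨ ¬(¬(c ∧ ¬b) ∨ d ∨ b) ∨ a   [eliminate →]
⇔ ¬d ∨ a ∨ ¬(¬(c ∧ ¬b) ∨ d ∨ b) ∨ a   [double negation]
⇔ ¬d ∨ a ∨ ¬¬(c ∧ ¬b) ∧ ¬d ∧ ¬b ∨ a   [De Morgan]
⇔ ¬d ∨ a ∨ c ∧ ¬b ∧ ¬d ∧ ¬b ∨ a   [double negation]
⇔ (¬d ∨ a ∨ c ∨ a) ∧ (¬d ∨ a ∨ ¬b ∨ a) ∧ (¬d ∨ a ∨ ¬d ∨ a) ∧ (¬d ∨ a ∨ ¬b ∨ a)   [distribute ∨ over ∧]
⇔ ¬d ∨ a   [simplify]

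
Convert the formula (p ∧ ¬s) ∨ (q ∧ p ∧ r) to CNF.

p ∧ (¬s ∨ q) ∧ (¬s ∨ r)

(p ∧ ¬s) ∨ (q ∧ p ∧ r)
≡ (p ∨ q) ∧ (p ∨ p) ∧ (p ∨ r) ∧ (¬s ∨ q) ∧ (¬s ∨ p) ∧ (¬s ∨ r)   — distribute ∨ over ∧
≡ p ∧ (¬s ∨ q) ∧ (¬s ∨ r)   — simplify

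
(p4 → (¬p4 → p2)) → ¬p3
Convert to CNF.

(p4 ∨ ¬p3) ∧ (¬p4 ∨ ¬p3) ∧ (¬p2 ∨ ¬p3)

(p4 → (¬p4 → p2)) → ¬p3
⇔ ¬(p4 → (¬p4 → p2)) ∨ ¬p3   [eliminate →]
⇔ ¬(¬p4 ∨ (¬p4 → p2)) ∨ ¬p3   [eliminate →]
⇔ ¬(¬p4 ∨ ¬¬p4 ∨ p2) ∨ ¬p3   [eliminate →]
⇔ (¬¬p4 ∧ ¬¬¬p4 ∧ ¬p2) ∨ ¬p3   [De Morgan]
⇔ (p4 ∧ ¬¬¬p4 ∧ ¬p2) ∨ ¬p3   [double negation]
⇔ (p4 ∧ ¬p4 ∧ ¬p2) ∨ ¬p3   [double negation]
⇔ (p4 ∨ ¬p3) ∧ (¬p4 ∨ ¬p3) ∧ (¬p2 ∨ ¬p3)   [distribute ∨ over ∧]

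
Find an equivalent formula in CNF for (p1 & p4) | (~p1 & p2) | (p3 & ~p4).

(p1 | p2 | p3) & (p1 | p2 | ~p4) & (p4 | ~p1 | p3) & (p4 | p2 | p3)

(p1 & p4) | (~p1 & p2) | (p3 & ~p4)
≡ (p1 | ~p1 | p3) & (p1 | ~p1 | ~p4) & (p1 | p2 | p3) & (p1 | p2 | ~p4) & (p4 | ~p1 | p3) & (p4 | ~p1 | ~p4) & (p4 | p2 | p3) & (p4 | p2 | ~p4)   (distribute | over &)
≡ (p1 | p2 | p3) & (p1 | p2 | ~p4) & (p4 | ~p1 | p3) & (p4 | p2 | p3)   (simplify)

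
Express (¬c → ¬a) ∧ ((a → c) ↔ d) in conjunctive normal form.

(c ∨ ¬a) ∧ (a ∨ d) ∧ (¬c ∨ d)

(¬c → ¬a) ∧ ((a → c) ↔ d)
≡ (¬¬c ∨ ¬a) ∧ ((a → c) ↔ d)   [eliminate →]
≡ (¬¬c ∨ ¬a) ∧ ((a → c) → d) ∧ (d → (a → c))   [eliminate ↔]
≡ (¬¬c ∨ ¬a) ∧ (¬(a → c) ∨ d) ∧ (d → (a → c))   [eliminate →]
≡ (¬¬c ∨ ¬a) ∧ (¬(¬a ∨ c) ∨ d) ∧ (d → (a → c))   [eliminate →]
≡ (¬¬c ∨ ¬a) ∧ (¬(¬a ∨ c) ∨ d) ∧ (¬d ∨ (a → c))   [eliminate →]
≡ (¬¬c ∨ ¬a) ∧ (¬(¬a ∨ c) ∨ d) ∧ (¬d ∨ ¬a ∨ c)   [eliminate →]
≡ (c ∨ ¬a) ∧ (¬(¬a ∨ c) ∨ d) ∧ (¬d ∨ ¬a ∨ c)   [double negation]
≡ (c ∨ ¬a) ∧ ((¬¬a ∧ ¬c) ∨ d) ∧ (¬d ∨ ¬a ∨ c)   [De Morgan]
≡ (c ∨ ¬a) ∧ ((a ∧ ¬c) ∨ d) ∧ (¬d ∨ ¬a ∨ c)   [double negation]
≡ (c ∨ ¬a) ∧ (a ∨ d) ∧ (¬c ∨ d) ∧ (¬d ∨ ¬a ∨ c)   [distribute ∨ over ∧]
≡ (c ∨ ¬a) ∧ (a ∨ d) ∧ (¬c ∨ d)   [simplify]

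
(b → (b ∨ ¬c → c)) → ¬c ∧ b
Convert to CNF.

b ∧ ¬c

(b → (b ∨ ¬c → c)) → ¬c ∧ b
≡ ¬(b → (b ∨ ¬c → c)) ∨ ¬c ∧ b   — eliminate →
≡ ¬(¬b ∨ (b ∨ ¬c → c)) ∨ ¬c ∧ b   — eliminate →
≡ ¬(¬b ∨ ¬(b ∨ ¬c) ∨ c) ∨ ¬c ∧ b   — eliminate →
≡ ¬¬b ∧ ¬¬(b ∨ ¬c) ∧ ¬c ∨ ¬c ∧ b   — De Morgan
≡ b ∧ ¬¬(b ∨ ¬c) ∧ ¬c ∨ ¬c ∧ b   — double negation
≡ b ∧ (b ∨ ¬c) ∧ ¬c ∨ ¬c ∧ b   — double negation
≡ (b ∨ ¬c) ∧ (b ∨ b) ∧ (b ∨ ¬c ∨ ¬c) ∧ (b ∨ ¬c ∨ b) ∧ (¬c ∨ ¬c) ∧ (¬c ∨ b)   — distribute ∨ over ∧
≡ b ∧ ¬c   — simplify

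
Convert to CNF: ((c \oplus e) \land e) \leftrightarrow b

(\lnot e \lor c \lor b) \land (\lnot b \lor \lnot c \lor \lnot e) \land (\lnot b \lor e)

((c \oplus e) \land e) \leftrightarrow b
= (((c \oplus e) \land e) \to b) \land (b \to ((c \oplus e) \land e))   [eliminate \leftrightarrow]
= (\lnot ((c \oplus e) \land e) \lor b) \land (b \to ((c \oplus e) \land e))   [eliminate \to]
= (\lnot ((c \lor e) \land \lnot (c \land e) \land e) \lor b) \land (b \to ((c \oplus e) \land e))   [expand \oplus]
= (\lnot ((c \lor e) \land \lnot (c \land e) \land e) \lor b) \land (\lnot b \lor ((c \oplus e) \land e))   [eliminate \to]
= (\lnot ((c \lor e) \land \lnot (c \land e) \land e) \lor b) \land (\lnot b \lor ((c \lor e) \land \lnot (c \land e) \land e))   [expand \oplus]
= (\lnot (c \lor e) \lor \lnot \lnot (c \land e) \lor \lnot e \lor b) \land (\lnot b \lor ((c \lor e) \land \lnot (c \land e) \land e))   [De Morgan]
= ((\lnot c \land \lnot e) \lor \lnot \lnot (c \land e) \lor \lnot e \lor b) \land (\lnot b \lor ((c \lor e) \land \lnot (c \land e) \land e))   [De Morgan]
= ((\lnot c \land \lnot e) \lor (c \land e) \lor \lnot e \lor b) \land (\lnot b \lor ((c \lor e) \land \lnot (c \land e) \land e))   [double negation]
= ((\lnot c \land \lnot e) \lor (c \land e) \lor \lnot e \lor b) \land (\lnot b \lor ((c \lor e) \land (\lnot c \lor \lnot e) \land e))   [De Morgan]
= (\lnot c \lor c \lor \lnot e \lor b) \land (\lnot c \lor e \lor \lnot e \lor b) \land (\lnot e \lor c \lor \lnot e \lor b) \land (\lnot e \lor e \lor \lnot e \lor b) \land (\lnot b \lor c \lor e) \land (\lnot b \lor \lnot c \lor \lnot e) \land (\lnot b \lor e)   [distribute \lor over \land]
= (\lnot e \lor c \lor b) \land (\lnot b \lor \lnot c \lor \lnot e) \land (\lnot b \lor e)   [simplify]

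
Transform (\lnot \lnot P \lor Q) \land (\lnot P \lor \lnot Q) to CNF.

(P \lor Q) \land (\lnot P \lor \lnot Q)

(\lnot \lnot P \lor Q) \land (\lnot P \lor \lnot Q)
≡ (P \lor Q) \land (\lnot P \lor \lnot Q)   [double negation]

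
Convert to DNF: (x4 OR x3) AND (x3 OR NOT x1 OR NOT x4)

(x4 OR x3) AND (x3 OR NOT x1 OR NOT x4)
= (x4 AND x3) OR (x4 AND NOT x1) OR (x4 AND NOT x4) OR (x3 AND x3) OR (x3 AND NOT x1) OR (x3 AND NOT x4)   [distribute AND over OR]
= (x4 AND NOT x1) OR x3   [simplify]

(x4 AND NOT x1) OR x3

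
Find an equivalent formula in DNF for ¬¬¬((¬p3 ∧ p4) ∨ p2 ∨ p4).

¬¬¬((¬p3 ∧ p4) ∨ p2 ∨ p4)
= ¬((¬p3 ∧ p4) ∨ p2 ∨ p4)   [double negation]
= ¬(¬p3 ∧ p4) ∧ ¬p2 ∧ ¬p4   [De Morgan]
= (¬¬p3 ∨ ¬p4) ∧ ¬p2 ∧ ¬p4   [De Morgan]
= (p3 ∨ ¬p4) ∧ ¬p2 ∧ ¬p4   [double negation]
= (p3 ∧ ¬p2 ∧ ¬p4) ∨ (¬p4 ∧ ¬p2 ∧ ¬p4)   [distribute ∧ over ∨]
= ¬p4 ∧ ¬p2   [simplify]

¬p4 ∧ ¬p2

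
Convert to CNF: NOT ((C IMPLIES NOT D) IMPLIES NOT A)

NOT ((C IMPLIES NOT D) IMPLIES NOT A)
≡ NOT (NOT (C IMPLIES NOT D) OR NOT A)
≡ NOT (NOT (NOT C OR NOT D) OR NOT A)
≡ NOT NOT (NOT C OR NOT D) AND NOT NOT A
≡ (NOT C OR NOT D) AND NOT NOT A
≡ (NOT C OR NOT D) AND A

(NOT C OR NOT D) AND A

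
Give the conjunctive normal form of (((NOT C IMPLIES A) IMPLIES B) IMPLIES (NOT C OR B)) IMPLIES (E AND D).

(((NOT C IMPLIES A) IMPLIES B) IMPLIES (NOT C OR B)) IMPLIES (E AND D)
= NOT (((NOT C IMPLIES A) IMPLIES B) IMPLIES (NOT C OR B)) OR (E AND D)
= NOT (NOT ((NOT C IMPLIES A) IMPLIES B) OR NOT C OR B) OR (E AND D)
= NOT (NOT (NOT (NOT C IMPLIES A) OR B) OR NOT C OR B) OR (E AND D)
= NOT (NOT (NOT (NOT NOT C OR A) OR B) OR NOT C OR B) OR (E AND D)
= (NOT NOT (NOT (NOT NOT C OR A) OR B) AND NOT NOT C AND NOT B) OR (E AND D)
= ((NOT (NOT NOT C OR A) OR B) AND NOT NOT C AND NOT B) OR (E AND D)
= (((NOT NOT NOT C AND NOT A) OR B) AND NOT NOT C AND NOT B) OR (E AND D)
= (((NOT C AND NOT A) OR B) AND NOT NOT C AND NOT B) OR (E AND D)
= (((NOT C AND NOT A) OR B) AND C AND NOT B) OR (E AND D)
= (NOT C OR B OR E) AND (NOT C OR B OR D) AND (NOT A OR B OR E) AND (NOT A OR B OR D) AND (C OR E) AND (C OR D) AND (NOT B OR E) AND (NOT B OR D)

(NOT C OR B OR E) AND (NOT C OR B OR D) AND (NOT A OR B OR E) AND (NOT A OR B OR D) AND (C OR E) AND (C OR D) AND (NOT B OR E) AND (NOT B OR D)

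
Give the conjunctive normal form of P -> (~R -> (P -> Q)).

~P | R | Q

P -> (~R -> (P -> Q))
≡ ~P | (~R -> (P -> Q))   [eliminate ->]
≡ ~P | ~~R | (P -> Q)   [eliminate ->]
≡ ~P | ~~R | ~P | Q   [eliminate ->]
≡ ~P | R | ~P | Q   [double negation]
≡ ~P | R | Q   [simplify]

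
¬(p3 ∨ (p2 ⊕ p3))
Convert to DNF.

¬p3 ∧ ¬p2

¬(p3 ∨ (p2 ⊕ p3))
⇔ ¬(p3 ∨ (p2 ∧ ¬p3) ∨ (¬p2 ∧ p3))
⇔ ¬p3 ∧ ¬(p2 ∧ ¬p3) ∧ ¬(¬p2 ∧ p3)
⇔ ¬p3 ∧ (¬p2 ∨ ¬¬p3) ∧ ¬(¬p2 ∧ p3)
⇔ ¬p3 ∧ (¬p2 ∨ p3) ∧ ¬(¬p2 ∧ p3)
⇔ ¬p3 ∧ (¬p2 ∨ p3) ∧ (¬¬p2 ∨ ¬p3)
⇔ ¬p3 ∧ (¬p2 ∨ p3) ∧ (p2 ∨ ¬p3)
⇔ (¬p3 ∧ ¬p2 ∧ p2) ∨ (¬p3 ∧ ¬p2 ∧ ¬p3) ∨ (¬p3 ∧ p3 ∧ p2) ∨ (¬p3 ∧ p3 ∧ ¬p3)
⇔ ¬p3 ∧ ¬p2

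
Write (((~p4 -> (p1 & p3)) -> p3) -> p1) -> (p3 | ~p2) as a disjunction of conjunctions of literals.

(((~p4 -> (p1 & p3)) -> p3) -> p1) -> (p3 | ~p2)
≡ ~(((~p4 -> (p1 & p3)) -> p3) -> p1) | p3 | ~p2   [eliminate ->]
≡ ~(~((~p4 -> (p1 & p3)) -> p3) | p1) | p3 | ~p2   [eliminate ->]
≡ ~(~(~(~p4 -> (p1 & p3)) | p3) | p1) | p3 | ~p2   [eliminate ->]
≡ ~(~(~(~~p4 | (p1 & p3)) | p3) | p1) | p3 | ~p2   [eliminate ->]
≡ (~~(~(~~p4 | (p1 & p3)) | p3) & ~p1) | p3 | ~p2   [De Morgan]
≡ ((~(~~p4 | (p1 & p3)) | p3) & ~p1) | p3 | ~p2   [double negation]
≡ (((~~~p4 & ~(p1 & p3)) | p3) & ~p1) | p3 | ~p2   [De Morgan]
≡ (((~p4 & ~(p1 & p3)) | p3) & ~p1) | p3 | ~p2   [double negation]
≡ (((~p4 & (~p1 | ~p3)) | p3) & ~p1) | p3 | ~p2   [De Morgan]
≡ (~p4 & ~p1 & ~p1) | (~p4 & ~p3 & ~p1) | (p3 & ~p1) | p3 | ~p2   [distribute & over |]
≡ (~p4 & ~p1) | p3 | ~p2   [simplify]

(~p4 & ~p1) | p3 | ~p2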